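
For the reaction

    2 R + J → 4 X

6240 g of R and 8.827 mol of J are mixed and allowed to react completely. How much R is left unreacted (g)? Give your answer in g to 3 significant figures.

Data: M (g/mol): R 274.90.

1390 g

n(R) = 6240 / 274.90 = 22.70 mol
n(J) = 8.827 mol
n/ν for R = 22.70/2 = 11.35
n/ν for J = 8.827/1 = 8.827
Smallest n/ν is J → limiting reagent.
R consumed = (2/1) × 8.827 = 17.65 mol
R remaining = 22.70 − 17.65 = 5.050 mol
mass = 5.050 × 274.90 = 1388 g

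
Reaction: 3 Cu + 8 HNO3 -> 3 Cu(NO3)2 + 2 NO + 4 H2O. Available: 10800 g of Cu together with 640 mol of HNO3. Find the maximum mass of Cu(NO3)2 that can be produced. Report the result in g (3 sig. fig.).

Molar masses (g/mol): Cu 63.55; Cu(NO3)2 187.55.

31900 g

n(Cu) = 10800 / 63.55 = 169.9 mol
n(HNO3) = 640.0 mol
n/ν → Cu: 56.63, HNO3: 80.00; Cu is limiting.
n(Cu(NO3)2) = (3/3) × 169.9 = 169.9 mol
mass = 169.9 × 187.55 = 31860 g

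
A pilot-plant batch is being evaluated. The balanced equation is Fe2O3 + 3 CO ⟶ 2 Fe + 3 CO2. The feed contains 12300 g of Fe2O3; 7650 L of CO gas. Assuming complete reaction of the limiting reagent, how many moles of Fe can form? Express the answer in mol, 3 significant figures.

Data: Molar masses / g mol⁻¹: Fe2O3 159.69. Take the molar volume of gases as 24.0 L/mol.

n(Fe2O3) = 12300 / 159.69 = 77.02 mol
n(CO) = 7650 / 24.0 = 318.8 mol
n/ν for Fe2O3 = 77.02/1 = 77.02
n/ν for CO = 318.8/3 = 106.3
Smallest n/ν is Fe2O3 → limiting reagent.
n(Fe) = (2/1) × 77.02 = 154.0 mol

154 mol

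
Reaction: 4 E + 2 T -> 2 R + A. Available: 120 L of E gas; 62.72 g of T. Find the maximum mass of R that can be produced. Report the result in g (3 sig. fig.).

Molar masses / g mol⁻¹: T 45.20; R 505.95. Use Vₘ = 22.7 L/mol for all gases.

702 g

n(E) = 120.0 / 22.7 = 5.286 mol
n(T) = 62.72 / 45.20 = 1.388 mol
n/ν → E: 1.322, T: 0.6940; T is limiting.
n(R) = (2/2) × 1.388 = 1.388 mol
mass = 1.388 × 505.95 = 702.3 g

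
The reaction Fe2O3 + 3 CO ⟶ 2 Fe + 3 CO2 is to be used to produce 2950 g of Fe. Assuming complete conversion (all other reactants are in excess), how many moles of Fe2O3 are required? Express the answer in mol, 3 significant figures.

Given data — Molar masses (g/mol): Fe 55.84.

26.4 mol

n(Fe) = 2950 / 55.84 = 52.83 mol
n(Fe2O3) = (1/2) × 52.83 = 26.42 mol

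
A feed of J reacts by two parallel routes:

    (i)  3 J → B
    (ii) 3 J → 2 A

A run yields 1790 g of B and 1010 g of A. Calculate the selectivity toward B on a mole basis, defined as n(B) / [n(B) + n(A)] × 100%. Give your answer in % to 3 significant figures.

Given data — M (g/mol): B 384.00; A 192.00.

47.0 %

n(B) = 1790 / 384.00 = 4.661 mol
n(A) = 1010 / 192.00 = 5.260 mol
selectivity = 4.661/(4.661+5.260) × 100 = 46.98 %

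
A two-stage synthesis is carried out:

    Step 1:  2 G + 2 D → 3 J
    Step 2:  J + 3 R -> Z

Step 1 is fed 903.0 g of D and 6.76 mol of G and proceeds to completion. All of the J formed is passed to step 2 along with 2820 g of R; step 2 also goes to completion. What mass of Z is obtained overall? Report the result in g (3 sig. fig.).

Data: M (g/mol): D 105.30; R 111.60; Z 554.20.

Step 1:
n(D) = 903.0 / 105.30 = 8.575 mol
n(G) = 6.760 mol
n/ν → D: 4.288, G: 3.380; G is limiting.
n(J) produced = (3/2) × 6.760 = 10.14 mol
Step 2:
n(J) available = 10.14 mol
n(R) = 2820 / 111.60 = 25.27 mol
n/ν → J: 10.14, R: 8.423; R is limiting.
n(Z) = (1/3) × 25.27 = 8.423 mol
mass = 8.423 × 554.20 = 4668 g

4670 g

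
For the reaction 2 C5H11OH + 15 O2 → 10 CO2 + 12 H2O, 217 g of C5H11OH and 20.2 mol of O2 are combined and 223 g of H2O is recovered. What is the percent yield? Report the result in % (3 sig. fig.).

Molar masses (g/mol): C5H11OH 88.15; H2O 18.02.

83.8 %

n(C5H11OH) = 217.0 / 88.15 = 2.462 mol
n(O2) = 20.20 mol
n/ν for C5H11OH = 2.462/2 = 1.231
n/ν for O2 = 20.20/15 = 1.347
Smallest n/ν is C5H11OH → limiting reagent.
theoretical n(H2O) = (12/2) × 2.462 = 14.77 mol → 266.2 g
% yield = 223 / 266.2 × 100 = 83.77 %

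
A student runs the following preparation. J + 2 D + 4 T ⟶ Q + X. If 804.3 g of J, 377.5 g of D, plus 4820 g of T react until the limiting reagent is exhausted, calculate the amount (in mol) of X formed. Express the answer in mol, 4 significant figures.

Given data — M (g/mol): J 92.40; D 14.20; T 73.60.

n(J) = 804.3 / 92.40 = 8.705 mol
n(D) = 377.5 / 14.20 = 26.58 mol
n(T) = 4820 / 73.60 = 65.49 mol
n/ν for J = 8.705/1 = 8.705
n/ν for D = 26.58/2 = 13.29
n/ν for T = 65.49/4 = 16.37
Smallest n/ν is J → limiting reagent.
n(X) = (1/1) × 8.705 = 8.705 mol

8.705 mol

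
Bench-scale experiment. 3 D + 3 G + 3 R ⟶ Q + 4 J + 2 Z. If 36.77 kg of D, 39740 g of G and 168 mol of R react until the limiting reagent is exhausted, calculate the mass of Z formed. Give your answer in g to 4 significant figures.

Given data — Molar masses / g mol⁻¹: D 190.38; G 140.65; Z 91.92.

10300 g

n(D) = 36.77×1000 / 190.38 = 193.1 mol
n(G) = 39740 / 140.65 = 282.5 mol
n(R) = 168.0 mol
n/ν for D = 193.1/3 = 64.37
n/ν for G = 282.5/3 = 94.17
n/ν for R = 168.0/3 = 56.00
Smallest n/ν is R → limiting reagent.
n(Z) = (2/3) × 168.0 = 112.0 mol
mass = 112.0 × 91.92 = 10300 g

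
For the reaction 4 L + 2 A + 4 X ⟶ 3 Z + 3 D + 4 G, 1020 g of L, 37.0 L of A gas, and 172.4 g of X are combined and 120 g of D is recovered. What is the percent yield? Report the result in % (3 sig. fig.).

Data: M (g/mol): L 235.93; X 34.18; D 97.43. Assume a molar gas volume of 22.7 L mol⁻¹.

n(L) = 1020 / 235.93 = 4.323 mol
n(A) = 37.00 / 22.7 = 1.630 mol
n(X) = 172.4 / 34.18 = 5.044 mol
n/ν for L = 4.323/4 = 1.081
n/ν for A = 1.630/2 = 0.8150
n/ν for X = 5.044/4 = 1.261
Smallest n/ν is A → limiting reagent.
theoretical n(D) = (3/2) × 1.630 = 2.445 mol → 238.2 g
% yield = 120 / 238.2 × 100 = 50.38 %

50.4 %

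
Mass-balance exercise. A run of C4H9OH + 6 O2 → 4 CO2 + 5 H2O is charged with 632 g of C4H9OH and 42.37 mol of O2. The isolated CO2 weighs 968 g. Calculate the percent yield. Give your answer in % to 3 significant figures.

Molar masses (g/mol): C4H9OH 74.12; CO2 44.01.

77.9 %

n(C4H9OH) = 632.0 / 74.12 = 8.527 mol
n(O2) = 42.37 mol
n/ν → C4H9OH: 8.527, O2: 7.062; O2 is limiting.
theoretical n(CO2) = (4/6) × 42.37 = 28.25 mol → 1243 g
% yield = 968 / 1243 × 100 = 77.88 %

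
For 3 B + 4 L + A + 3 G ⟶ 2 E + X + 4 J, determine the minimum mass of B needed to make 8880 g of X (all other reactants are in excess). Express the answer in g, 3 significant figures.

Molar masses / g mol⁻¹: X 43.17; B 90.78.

56000 g

n(X) = 8880 / 43.17 = 205.7 mol
n(B) = (3/1) × 205.7 = 617.1 mol
mass = 617.1 × 90.78 = 56020 g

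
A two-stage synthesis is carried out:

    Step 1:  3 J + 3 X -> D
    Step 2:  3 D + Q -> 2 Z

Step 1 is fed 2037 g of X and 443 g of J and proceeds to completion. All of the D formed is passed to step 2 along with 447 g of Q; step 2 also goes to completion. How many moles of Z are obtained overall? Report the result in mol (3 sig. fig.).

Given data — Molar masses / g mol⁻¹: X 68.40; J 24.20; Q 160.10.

Step 1:
n(X) = 2037 / 68.40 = 29.78 mol
n(J) = 443.0 / 24.20 = 18.31 mol
n/ν for X = 29.78/3 = 9.927
n/ν for J = 18.31/3 = 6.103
Smallest n/ν is J → limiting reagent.
n(D) produced = (1/3) × 18.31 = 6.103 mol
Step 2:
n(D) available = 6.103 mol
n(Q) = 447.0 / 160.10 = 2.792 mol
n/ν for D = 6.103/3 = 2.034
n/ν for Q = 2.792/1 = 2.792
Smallest n/ν is D → limiting reagent.
n(Z) = (2/3) × 6.103 = 4.069 mol

4.07 mol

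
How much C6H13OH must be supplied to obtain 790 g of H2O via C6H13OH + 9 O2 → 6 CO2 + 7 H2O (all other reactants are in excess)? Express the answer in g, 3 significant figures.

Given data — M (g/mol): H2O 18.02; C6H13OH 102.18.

640 g

n(H2O) = 790 / 18.02 = 43.84 mol
n(C6H13OH) = (1/7) × 43.84 = 6.263 mol
mass = 6.263 × 102.18 = 640.0 g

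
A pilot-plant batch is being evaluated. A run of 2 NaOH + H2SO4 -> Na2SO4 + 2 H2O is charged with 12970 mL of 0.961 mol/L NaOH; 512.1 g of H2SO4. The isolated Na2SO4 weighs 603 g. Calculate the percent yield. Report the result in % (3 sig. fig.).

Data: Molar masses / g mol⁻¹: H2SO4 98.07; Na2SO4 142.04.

n(NaOH) = 0.961 × 12970/1000 = 12.46 mol
n(H2SO4) = 512.1 / 98.07 = 5.222 mol
n/ν for NaOH = 12.46/2 = 6.230
n/ν for H2SO4 = 5.222/1 = 5.222
Smallest n/ν is H2SO4 → limiting reagent.
theoretical n(Na2SO4) = (1/1) × 5.222 = 5.222 mol → 741.7 g
% yield = 603 / 741.7 × 100 = 81.30 %

81.3 %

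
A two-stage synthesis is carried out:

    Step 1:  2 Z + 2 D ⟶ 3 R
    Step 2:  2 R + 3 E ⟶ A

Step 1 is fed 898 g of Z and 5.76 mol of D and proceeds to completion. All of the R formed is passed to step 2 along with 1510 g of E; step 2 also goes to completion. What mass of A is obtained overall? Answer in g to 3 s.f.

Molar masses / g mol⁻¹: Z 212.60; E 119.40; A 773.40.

2450 g

Step 1:
n(Z) = 898.0 / 212.60 = 4.224 mol
n(D) = 5.760 mol
n/ν for Z = 4.224/2 = 2.112
n/ν for D = 5.760/2 = 2.880
Smallest n/ν is Z → limiting reagent.
n(R) produced = (3/2) × 4.224 = 6.336 mol
Step 2:
n(R) available = 6.336 mol
n(E) = 1510 / 119.40 = 12.65 mol
n/ν for R = 6.336/2 = 3.168
n/ν for E = 12.65/3 = 4.217
Smallest n/ν is R → limiting reagent.
n(A) = (1/2) × 6.336 = 3.168 mol
mass = 3.168 × 773.40 = 2450 g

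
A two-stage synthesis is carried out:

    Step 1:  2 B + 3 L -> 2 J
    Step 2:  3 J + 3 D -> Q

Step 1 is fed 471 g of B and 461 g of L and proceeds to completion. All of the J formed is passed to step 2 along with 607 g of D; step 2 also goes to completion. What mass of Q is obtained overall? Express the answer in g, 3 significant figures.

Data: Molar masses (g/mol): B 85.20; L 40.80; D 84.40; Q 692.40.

Step 1:
n(B) = 471.0 / 85.20 = 5.528 mol
n(L) = 461.0 / 40.80 = 11.30 mol
n/ν for B = 5.528/2 = 2.764
n/ν for L = 11.30/3 = 3.767
Smallest n/ν is B → limiting reagent.
n(J) produced = (2/2) × 5.528 = 5.528 mol
Step 2:
n(J) available = 5.528 mol
n(D) = 607.0 / 84.40 = 7.192 mol
n/ν for J = 5.528/3 = 1.843
n/ν for D = 7.192/3 = 2.397
Smallest n/ν is J → limiting reagent.
n(Q) = (1/3) × 5.528 = 1.843 mol
mass = 1.843 × 692.40 = 1276 g

1280 g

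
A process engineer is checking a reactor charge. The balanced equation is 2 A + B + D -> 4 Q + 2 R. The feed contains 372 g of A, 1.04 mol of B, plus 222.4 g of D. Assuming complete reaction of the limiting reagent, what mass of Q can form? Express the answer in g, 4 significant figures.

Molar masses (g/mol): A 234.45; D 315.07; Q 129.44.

n(A) = 372.0 / 234.45 = 1.587 mol
n(B) = 1.040 mol
n(D) = 222.4 / 315.07 = 0.7059 mol
n/ν → A: 0.7935, B: 1.040, D: 0.7059; D is limiting.
n(Q) = (4/1) × 0.7059 = 2.824 mol
mass = 2.824 × 129.44 = 365.5 g

365.5 g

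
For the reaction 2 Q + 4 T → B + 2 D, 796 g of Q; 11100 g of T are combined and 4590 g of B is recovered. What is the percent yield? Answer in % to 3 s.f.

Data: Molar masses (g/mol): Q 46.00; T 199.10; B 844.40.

62.8 %

n(Q) = 796.0 / 46.00 = 17.30 mol
n(T) = 11100 / 199.10 = 55.75 mol
n/ν for Q = 17.30/2 = 8.650
n/ν for T = 55.75/4 = 13.94
Smallest n/ν is Q → limiting reagent.
theoretical n(B) = (1/2) × 17.30 = 8.650 mol → 7304 g
% yield = 4590 / 7304 × 100 = 62.84 %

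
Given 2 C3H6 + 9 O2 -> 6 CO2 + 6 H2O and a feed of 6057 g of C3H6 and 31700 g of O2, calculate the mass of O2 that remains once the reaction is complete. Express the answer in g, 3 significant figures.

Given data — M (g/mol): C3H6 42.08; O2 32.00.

11000 g

n(C3H6) = 6057 / 42.08 = 143.9 mol
n(O2) = 31700 / 32.00 = 990.6 mol
n/ν for C3H6 = 143.9/2 = 71.95
n/ν for O2 = 990.6/9 = 110.1
Smallest n/ν is C3H6 → limiting reagent.
O2 consumed = (9/2) × 143.9 = 647.6 mol
O2 remaining = 990.6 − 647.6 = 343.0 mol
mass = 343.0 × 32.00 = 10980 g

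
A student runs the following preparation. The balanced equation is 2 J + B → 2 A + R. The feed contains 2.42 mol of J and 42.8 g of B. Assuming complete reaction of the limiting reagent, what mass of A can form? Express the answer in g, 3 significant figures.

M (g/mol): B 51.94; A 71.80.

118 g

n(J) = 2.420 mol
n(B) = 42.80 / 51.94 = 0.8240 mol
n/ν for J = 2.420/2 = 1.210
n/ν for B = 0.8240/1 = 0.8240
Smallest n/ν is B → limiting reagent.
n(A) = (2/1) × 0.8240 = 1.648 mol
mass = 1.648 × 71.80 = 118.3 g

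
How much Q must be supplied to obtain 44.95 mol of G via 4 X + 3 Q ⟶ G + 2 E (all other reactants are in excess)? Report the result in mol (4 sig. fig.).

134.9 mol

n(G) = 44.95 mol
n(Q) = (3/1) × 44.95 = 134.9 mol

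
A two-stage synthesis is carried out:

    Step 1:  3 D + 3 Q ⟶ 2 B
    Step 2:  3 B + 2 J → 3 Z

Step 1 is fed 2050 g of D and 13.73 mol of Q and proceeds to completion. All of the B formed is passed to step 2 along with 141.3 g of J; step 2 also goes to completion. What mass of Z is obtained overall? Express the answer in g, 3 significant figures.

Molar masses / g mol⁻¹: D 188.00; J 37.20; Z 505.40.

Step 1:
n(D) = 2050 / 188.00 = 10.90 mol
n(Q) = 13.73 mol
n/ν for D = 10.90/3 = 3.633
n/ν for Q = 13.73/3 = 4.577
Smallest n/ν is D → limiting reagent.
n(B) produced = (2/3) × 10.90 = 7.267 mol
Step 2:
n(B) available = 7.267 mol
n(J) = 141.3 / 37.20 = 3.798 mol
n/ν for B = 7.267/3 = 2.422
n/ν for J = 3.798/2 = 1.899
Smallest n/ν is J → limiting reagent.
n(Z) = (3/2) × 3.798 = 5.697 mol
mass = 5.697 × 505.40 = 2879 g

2880 g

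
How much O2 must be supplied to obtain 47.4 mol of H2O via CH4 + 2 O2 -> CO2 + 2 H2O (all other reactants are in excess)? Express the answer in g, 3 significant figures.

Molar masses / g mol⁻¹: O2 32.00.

n(H2O) = 47.40 mol
n(O2) = (2/2) × 47.40 = 47.40 mol
mass = 47.40 × 32.00 = 1517 g

1520 g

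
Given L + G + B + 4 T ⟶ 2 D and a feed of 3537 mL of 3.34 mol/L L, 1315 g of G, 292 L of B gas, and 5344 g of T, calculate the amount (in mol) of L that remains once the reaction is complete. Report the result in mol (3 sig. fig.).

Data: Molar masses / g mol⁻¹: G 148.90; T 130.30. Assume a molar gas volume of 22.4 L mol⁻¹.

n(L) = 3.34 × 3537/1000 = 11.81 mol
n(G) = 1315 / 148.90 = 8.831 mol
n(B) = 292.0 / 22.4 = 13.04 mol
n(T) = 5344 / 130.30 = 41.01 mol
n/ν for L = 11.81/1 = 11.81
n/ν for G = 8.831/1 = 8.831
n/ν for B = 13.04/1 = 13.04
n/ν for T = 41.01/4 = 10.25
Smallest n/ν is G → limiting reagent.
L consumed = (1/1) × 8.831 = 8.831 mol
L remaining = 11.81 − 8.831 = 2.979 mol

2.98 mol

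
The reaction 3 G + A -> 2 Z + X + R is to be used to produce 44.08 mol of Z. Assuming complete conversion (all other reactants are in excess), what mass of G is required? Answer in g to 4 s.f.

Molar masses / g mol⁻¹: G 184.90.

n(Z) = 44.08 mol
n(G) = (3/2) × 44.08 = 66.12 mol
mass = 66.12 × 184.90 = 12230 g

12230 g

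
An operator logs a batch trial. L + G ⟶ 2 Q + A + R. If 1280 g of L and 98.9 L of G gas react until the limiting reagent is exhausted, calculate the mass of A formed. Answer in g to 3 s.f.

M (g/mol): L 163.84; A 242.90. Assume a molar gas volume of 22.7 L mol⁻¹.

n(L) = 1280 / 163.84 = 7.813 mol
n(G) = 98.90 / 22.7 = 4.357 mol
n/ν for L = 7.813/1 = 7.813
n/ν for G = 4.357/1 = 4.357
Smallest n/ν is G → limiting reagent.
n(A) = (1/1) × 4.357 = 4.357 mol
mass = 4.357 × 242.90 = 1058 g

1060 g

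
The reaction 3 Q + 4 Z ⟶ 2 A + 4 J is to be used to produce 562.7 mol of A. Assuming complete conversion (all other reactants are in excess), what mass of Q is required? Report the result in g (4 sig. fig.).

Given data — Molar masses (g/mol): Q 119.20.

n(A) = 562.7 mol
n(Q) = (3/2) × 562.7 = 844.1 mol
mass = 844.1 × 119.20 = 100600 g

100600 g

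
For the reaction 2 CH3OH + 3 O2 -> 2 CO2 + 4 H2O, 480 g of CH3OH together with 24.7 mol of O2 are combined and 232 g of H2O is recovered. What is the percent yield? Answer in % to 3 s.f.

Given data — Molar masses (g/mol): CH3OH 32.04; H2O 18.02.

43.0 %

n(CH3OH) = 480.0 / 32.04 = 14.98 mol
n(O2) = 24.70 mol
n/ν for CH3OH = 14.98/2 = 7.490
n/ν for O2 = 24.70/3 = 8.233
Smallest n/ν is CH3OH → limiting reagent.
theoretical n(H2O) = (4/2) × 14.98 = 29.96 mol → 539.9 g
% yield = 232 / 539.9 × 100 = 42.97 %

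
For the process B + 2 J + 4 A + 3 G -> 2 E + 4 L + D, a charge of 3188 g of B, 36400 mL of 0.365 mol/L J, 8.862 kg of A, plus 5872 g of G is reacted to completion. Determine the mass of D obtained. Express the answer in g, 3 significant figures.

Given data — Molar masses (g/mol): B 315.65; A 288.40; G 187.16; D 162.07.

n(B) = 3188 / 315.65 = 10.10 mol
n(J) = 0.365 × 36400/1000 = 13.29 mol
n(A) = 8.862×1000 / 288.40 = 30.73 mol
n(G) = 5872 / 187.16 = 31.37 mol
n/ν → B: 10.10, J: 6.645, A: 7.683, G: 10.46; J is limiting.
n(D) = (1/2) × 13.29 = 6.645 mol
mass = 6.645 × 162.07 = 1077 g

1080 g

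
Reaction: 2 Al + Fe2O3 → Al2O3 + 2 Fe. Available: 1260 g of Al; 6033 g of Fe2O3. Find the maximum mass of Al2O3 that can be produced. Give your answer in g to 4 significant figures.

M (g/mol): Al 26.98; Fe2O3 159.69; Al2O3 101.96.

n(Al) = 1260 / 26.98 = 46.70 mol
n(Fe2O3) = 6033 / 159.69 = 37.78 mol
n/ν → Al: 23.35, Fe2O3: 37.78; Al is limiting.
n(Al2O3) = (1/2) × 46.70 = 23.35 mol
mass = 23.35 × 101.96 = 2381 g

2381 g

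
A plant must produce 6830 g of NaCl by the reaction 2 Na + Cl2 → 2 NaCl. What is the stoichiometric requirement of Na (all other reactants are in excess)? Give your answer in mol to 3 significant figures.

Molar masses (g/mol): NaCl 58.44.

117 mol

n(NaCl) = 6830 / 58.44 = 116.9 mol
n(Na) = (2/2) × 116.9 = 116.9 mol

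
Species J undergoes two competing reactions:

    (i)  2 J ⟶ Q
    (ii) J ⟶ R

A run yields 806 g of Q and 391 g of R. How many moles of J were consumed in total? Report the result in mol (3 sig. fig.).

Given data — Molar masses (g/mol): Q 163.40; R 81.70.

n(Q) = 806 / 163.40 = 4.933 mol
n(R) = 391 / 81.70 = 4.786 mol
n(J) via (i) = (2/1)×4.933 = 9.866 mol
n(J) via (ii) = (1/1)×4.786 = 4.786 mol
total n(J) = 9.866 + 4.786 = 14.65 mol

14.7 mol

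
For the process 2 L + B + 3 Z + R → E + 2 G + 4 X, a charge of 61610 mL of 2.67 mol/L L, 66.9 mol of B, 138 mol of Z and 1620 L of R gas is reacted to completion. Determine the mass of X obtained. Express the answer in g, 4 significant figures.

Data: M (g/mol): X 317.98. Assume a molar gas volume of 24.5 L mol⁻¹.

n(L) = 2.67 × 61610/1000 = 164.5 mol
n(B) = 66.90 mol
n(Z) = 138.0 mol
n(R) = 1620 / 24.5 = 66.12 mol
n/ν for L = 164.5/2 = 82.25
n/ν for B = 66.90/1 = 66.90
n/ν for Z = 138.0/3 = 46.00
n/ν for R = 66.12/1 = 66.12
Smallest n/ν is Z → limiting reagent.
n(X) = (4/3) × 138.0 = 184.0 mol
mass = 184.0 × 317.98 = 58510 g

58510 g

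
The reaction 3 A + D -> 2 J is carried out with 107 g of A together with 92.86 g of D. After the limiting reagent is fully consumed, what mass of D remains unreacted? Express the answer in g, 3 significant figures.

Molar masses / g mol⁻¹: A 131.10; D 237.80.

28.2 g

n(A) = 107.0 / 131.10 = 0.8162 mol
n(D) = 92.86 / 237.80 = 0.3905 mol
n/ν → A: 0.2721, D: 0.3905; A is limiting.
D consumed = (1/3) × 0.8162 = 0.2721 mol
D remaining = 0.3905 − 0.2721 = 0.1184 mol
mass = 0.1184 × 237.80 = 28.16 g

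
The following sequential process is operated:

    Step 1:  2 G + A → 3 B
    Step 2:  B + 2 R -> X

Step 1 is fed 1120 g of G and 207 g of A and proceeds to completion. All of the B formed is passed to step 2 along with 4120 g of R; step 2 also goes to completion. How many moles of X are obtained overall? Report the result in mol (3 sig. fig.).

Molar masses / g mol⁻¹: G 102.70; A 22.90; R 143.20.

14.4 mol

Step 1:
n(G) = 1120 / 102.70 = 10.91 mol
n(A) = 207.0 / 22.90 = 9.039 mol
n/ν for G = 10.91/2 = 5.455
n/ν for A = 9.039/1 = 9.039
Smallest n/ν is G → limiting reagent.
n(B) produced = (3/2) × 10.91 = 16.37 mol
Step 2:
n(B) available = 16.37 mol
n(R) = 4120 / 143.20 = 28.77 mol
n/ν for B = 16.37/1 = 16.37
n/ν for R = 28.77/2 = 14.39
Smallest n/ν is R → limiting reagent.
n(X) = (1/2) × 28.77 = 14.39 mol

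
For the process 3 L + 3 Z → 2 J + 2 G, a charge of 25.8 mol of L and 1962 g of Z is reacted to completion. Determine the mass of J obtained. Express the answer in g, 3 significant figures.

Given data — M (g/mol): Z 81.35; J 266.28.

4280 g

n(L) = 25.80 mol
n(Z) = 1962 / 81.35 = 24.12 mol
n/ν → L: 8.600, Z: 8.040; Z is limiting.
n(J) = (2/3) × 24.12 = 16.08 mol
mass = 16.08 × 266.28 = 4282 g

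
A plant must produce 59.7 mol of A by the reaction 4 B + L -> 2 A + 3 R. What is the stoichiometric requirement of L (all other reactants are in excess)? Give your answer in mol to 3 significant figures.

n(A) = 59.70 mol
n(L) = (1/2) × 59.70 = 29.85 mol

29.9 mol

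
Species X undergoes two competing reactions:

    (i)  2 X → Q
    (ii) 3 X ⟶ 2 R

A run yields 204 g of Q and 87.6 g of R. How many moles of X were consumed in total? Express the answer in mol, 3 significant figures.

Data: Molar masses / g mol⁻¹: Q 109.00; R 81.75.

n(Q) = 204 / 109.00 = 1.872 mol
n(R) = 87.6 / 81.75 = 1.072 mol
n(X) via (i) = (2/1)×1.872 = 3.744 mol
n(X) via (ii) = (3/2)×1.072 = 1.608 mol
total n(X) = 3.744 + 1.608 = 5.352 mol

5.35 mol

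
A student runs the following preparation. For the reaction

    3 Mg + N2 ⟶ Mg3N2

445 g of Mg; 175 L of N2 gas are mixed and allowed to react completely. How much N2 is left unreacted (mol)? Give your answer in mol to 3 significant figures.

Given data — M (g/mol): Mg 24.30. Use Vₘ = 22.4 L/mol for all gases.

1.71 mol

n(Mg) = 445.0 / 24.30 = 18.31 mol
n(N2) = 175.0 / 22.4 = 7.813 mol
n/ν for Mg = 18.31/3 = 6.103
n/ν for N2 = 7.813/1 = 7.813
Smallest n/ν is Mg → limiting reagent.
N2 consumed = (1/3) × 18.31 = 6.103 mol
N2 remaining = 7.813 − 6.103 = 1.710 mol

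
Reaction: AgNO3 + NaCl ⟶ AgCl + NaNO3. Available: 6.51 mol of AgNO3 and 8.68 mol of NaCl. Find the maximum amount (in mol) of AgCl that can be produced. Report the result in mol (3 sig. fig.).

n(AgNO3) = 6.510 mol
n(NaCl) = 8.680 mol
n/ν for AgNO3 = 6.510/1 = 6.510
n/ν for NaCl = 8.680/1 = 8.680
Smallest n/ν is AgNO3 → limiting reagent.
n(AgCl) = (1/1) × 6.510 = 6.510 mol

6.51 mol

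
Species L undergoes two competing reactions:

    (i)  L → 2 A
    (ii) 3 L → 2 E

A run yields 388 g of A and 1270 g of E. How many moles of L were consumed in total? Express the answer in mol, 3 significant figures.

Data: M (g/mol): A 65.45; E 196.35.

12.7 mol

n(A) = 388 / 65.45 = 5.928 mol
n(E) = 1270 / 196.35 = 6.468 mol
n(L) via (i) = (1/2)×5.928 = 2.964 mol
n(L) via (ii) = (3/2)×6.468 = 9.702 mol
total n(L) = 2.964 + 9.702 = 12.67 mol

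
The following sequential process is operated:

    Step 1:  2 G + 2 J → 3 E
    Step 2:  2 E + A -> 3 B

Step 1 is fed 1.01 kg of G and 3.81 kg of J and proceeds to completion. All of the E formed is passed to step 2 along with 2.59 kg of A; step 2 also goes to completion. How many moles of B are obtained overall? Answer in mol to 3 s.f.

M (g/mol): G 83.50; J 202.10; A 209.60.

27.2 mol

Step 1:
n(G) = 1.010×1000 / 83.50 = 12.10 mol
n(J) = 3.810×1000 / 202.10 = 18.85 mol
n/ν → G: 6.050, J: 9.425; G is limiting.
n(E) produced = (3/2) × 12.10 = 18.15 mol
Step 2:
n(E) available = 18.15 mol
n(A) = 2.590×1000 / 209.60 = 12.36 mol
n/ν → E: 9.075, A: 12.36; E is limiting.
n(B) = (3/2) × 18.15 = 27.23 mol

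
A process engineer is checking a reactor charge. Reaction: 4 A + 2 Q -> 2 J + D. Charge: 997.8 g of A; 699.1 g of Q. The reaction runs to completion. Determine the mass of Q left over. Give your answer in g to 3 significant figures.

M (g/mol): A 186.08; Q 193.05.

182 g

n(A) = 997.8 / 186.08 = 5.362 mol
n(Q) = 699.1 / 193.05 = 3.621 mol
n/ν → A: 1.341, Q: 1.811; A is limiting.
Q consumed = (2/4) × 5.362 = 2.681 mol
Q remaining = 3.621 − 2.681 = 0.9400 mol
mass = 0.9400 × 193.05 = 181.5 g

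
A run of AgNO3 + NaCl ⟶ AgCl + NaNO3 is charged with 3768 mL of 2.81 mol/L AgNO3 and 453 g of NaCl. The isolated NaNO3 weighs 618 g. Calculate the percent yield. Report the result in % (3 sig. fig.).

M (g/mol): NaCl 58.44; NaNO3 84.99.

n(AgNO3) = 2.81 × 3768/1000 = 10.59 mol
n(NaCl) = 453.0 / 58.44 = 7.752 mol
n/ν → AgNO3: 10.59, NaCl: 7.752; NaCl is limiting.
theoretical n(NaNO3) = (1/1) × 7.752 = 7.752 mol → 658.8 g
% yield = 618 / 658.8 × 100 = 93.81 %

93.8 %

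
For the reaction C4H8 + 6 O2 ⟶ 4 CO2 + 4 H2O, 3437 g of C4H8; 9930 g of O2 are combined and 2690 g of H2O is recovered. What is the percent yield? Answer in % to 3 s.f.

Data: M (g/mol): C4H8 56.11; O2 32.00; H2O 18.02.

n(C4H8) = 3437 / 56.11 = 61.25 mol
n(O2) = 9930 / 32.00 = 310.3 mol
n/ν for C4H8 = 61.25/1 = 61.25
n/ν for O2 = 310.3/6 = 51.72
Smallest n/ν is O2 → limiting reagent.
theoretical n(H2O) = (4/6) × 310.3 = 206.9 mol → 3728 g
% yield = 2690 / 3728 × 100 = 72.16 %

72.2 %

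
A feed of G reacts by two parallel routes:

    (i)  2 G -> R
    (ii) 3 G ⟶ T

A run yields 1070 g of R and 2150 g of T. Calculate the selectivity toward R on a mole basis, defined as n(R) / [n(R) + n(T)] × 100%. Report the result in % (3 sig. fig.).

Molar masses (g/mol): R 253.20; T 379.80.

n(R) = 1070 / 253.20 = 4.226 mol
n(T) = 2150 / 379.80 = 5.661 mol
selectivity = 4.226/(4.226+5.661) × 100 = 42.74 %

42.7 %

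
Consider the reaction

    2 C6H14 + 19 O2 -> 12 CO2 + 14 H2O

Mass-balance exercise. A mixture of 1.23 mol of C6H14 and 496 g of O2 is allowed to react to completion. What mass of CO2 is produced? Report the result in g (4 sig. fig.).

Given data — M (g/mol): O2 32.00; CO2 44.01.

324.8 g

n(C6H14) = 1.230 mol
n(O2) = 496.0 / 32.00 = 15.50 mol
n/ν for C6H14 = 1.230/2 = 0.6150
n/ν for O2 = 15.50/19 = 0.8158
Smallest n/ν is C6H14 → limiting reagent.
n(CO2) = (12/2) × 1.230 = 7.380 mol
mass = 7.380 × 44.01 = 324.8 g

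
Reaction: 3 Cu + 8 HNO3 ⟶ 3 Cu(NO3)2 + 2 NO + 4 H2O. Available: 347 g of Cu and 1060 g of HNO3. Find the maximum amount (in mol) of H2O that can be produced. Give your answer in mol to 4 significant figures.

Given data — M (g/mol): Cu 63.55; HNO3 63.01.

7.280 mol

n(Cu) = 347.0 / 63.55 = 5.460 mol
n(HNO3) = 1060 / 63.01 = 16.82 mol
n/ν → Cu: 1.820, HNO3: 2.103; Cu is limiting.
n(H2O) = (4/3) × 5.460 = 7.280 mol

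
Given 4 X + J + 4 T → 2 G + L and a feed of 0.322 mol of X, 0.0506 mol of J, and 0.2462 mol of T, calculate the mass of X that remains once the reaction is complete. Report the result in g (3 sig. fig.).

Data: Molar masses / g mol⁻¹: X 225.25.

26.9 g

n(X) = 0.3220 mol
n(J) = 0.05060 mol
n(T) = 0.2462 mol
n/ν for X = 0.3220/4 = 0.08050
n/ν for J = 0.05060/1 = 0.05060
n/ν for T = 0.2462/4 = 0.06155
Smallest n/ν is J → limiting reagent.
X consumed = (4/1) × 0.05060 = 0.2024 mol
X remaining = 0.3220 − 0.2024 = 0.1196 mol
mass = 0.1196 × 225.25 = 26.94 g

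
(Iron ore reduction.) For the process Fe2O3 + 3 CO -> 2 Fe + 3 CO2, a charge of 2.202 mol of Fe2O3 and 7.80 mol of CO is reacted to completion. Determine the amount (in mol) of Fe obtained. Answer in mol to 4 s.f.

4.404 mol

n(Fe2O3) = 2.202 mol
n(CO) = 7.800 mol
n/ν for Fe2O3 = 2.202/1 = 2.202
n/ν for CO = 7.800/3 = 2.600
Smallest n/ν is Fe2O3 → limiting reagent.
n(Fe) = (2/1) × 2.202 = 4.404 mol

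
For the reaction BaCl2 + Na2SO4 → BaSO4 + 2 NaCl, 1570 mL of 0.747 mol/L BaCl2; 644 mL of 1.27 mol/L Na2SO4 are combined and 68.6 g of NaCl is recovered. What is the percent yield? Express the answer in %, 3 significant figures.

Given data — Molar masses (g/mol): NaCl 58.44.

71.8 %

n(BaCl2) = 0.747 × 1570/1000 = 1.173 mol
n(Na2SO4) = 1.27 × 644.0/1000 = 0.8179 mol
n/ν for BaCl2 = 1.173/1 = 1.173
n/ν for Na2SO4 = 0.8179/1 = 0.8179
Smallest n/ν is Na2SO4 → limiting reagent.
theoretical n(NaCl) = (2/1) × 0.8179 = 1.636 mol → 95.61 g
% yield = 68.6 / 95.61 × 100 = 71.75 %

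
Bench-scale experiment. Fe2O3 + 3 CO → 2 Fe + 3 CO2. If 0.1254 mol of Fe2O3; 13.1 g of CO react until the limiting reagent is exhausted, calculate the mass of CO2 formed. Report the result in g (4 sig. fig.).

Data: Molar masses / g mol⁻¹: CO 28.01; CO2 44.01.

n(Fe2O3) = 0.1254 mol
n(CO) = 13.10 / 28.01 = 0.4677 mol
n/ν for Fe2O3 = 0.1254/1 = 0.1254
n/ν for CO = 0.4677/3 = 0.1559
Smallest n/ν is Fe2O3 → limiting reagent.
n(CO2) = (3/1) × 0.1254 = 0.3762 mol
mass = 0.3762 × 44.01 = 16.56 g

16.56 g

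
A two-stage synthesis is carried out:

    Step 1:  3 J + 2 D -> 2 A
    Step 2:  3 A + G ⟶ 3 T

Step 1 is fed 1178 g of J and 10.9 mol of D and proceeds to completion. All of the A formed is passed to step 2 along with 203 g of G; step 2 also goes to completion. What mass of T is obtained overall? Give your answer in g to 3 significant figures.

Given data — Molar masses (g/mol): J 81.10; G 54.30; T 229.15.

2220 g

Step 1:
n(J) = 1178 / 81.10 = 14.53 mol
n(D) = 10.90 mol
n/ν → J: 4.843, D: 5.450; J is limiting.
n(A) produced = (2/3) × 14.53 = 9.687 mol
Step 2:
n(A) available = 9.687 mol
n(G) = 203.0 / 54.30 = 3.738 mol
n/ν → A: 3.229, G: 3.738; A is limiting.
n(T) = (3/3) × 9.687 = 9.687 mol
mass = 9.687 × 229.15 = 2220 g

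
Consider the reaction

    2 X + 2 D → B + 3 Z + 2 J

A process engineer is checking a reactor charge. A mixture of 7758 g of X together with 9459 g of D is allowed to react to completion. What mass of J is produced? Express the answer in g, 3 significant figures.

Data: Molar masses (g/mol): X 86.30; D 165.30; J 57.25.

3280 g

n(X) = 7758 / 86.30 = 89.90 mol
n(D) = 9459 / 165.30 = 57.22 mol
n/ν → X: 44.95, D: 28.61; D is limiting.
n(J) = (2/2) × 57.22 = 57.22 mol
mass = 57.22 × 57.25 = 3276 g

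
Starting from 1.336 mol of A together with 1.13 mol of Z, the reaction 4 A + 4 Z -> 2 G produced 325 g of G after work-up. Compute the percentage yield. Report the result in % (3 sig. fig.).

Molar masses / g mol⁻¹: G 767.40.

n(A) = 1.336 mol
n(Z) = 1.130 mol
n/ν for A = 1.336/4 = 0.3340
n/ν for Z = 1.130/4 = 0.2825
Smallest n/ν is Z → limiting reagent.
theoretical n(G) = (2/4) × 1.130 = 0.5650 mol → 433.6 g
% yield = 325 / 433.6 × 100 = 74.95 %

75.0 %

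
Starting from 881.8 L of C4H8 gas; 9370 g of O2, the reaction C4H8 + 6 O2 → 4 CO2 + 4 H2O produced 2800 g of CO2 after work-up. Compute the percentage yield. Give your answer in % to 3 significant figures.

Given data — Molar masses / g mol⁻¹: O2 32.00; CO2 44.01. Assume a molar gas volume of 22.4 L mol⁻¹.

40.4 %

n(C4H8) = 881.8 / 22.4 = 39.37 mol
n(O2) = 9370 / 32.00 = 292.8 mol
n/ν for C4H8 = 39.37/1 = 39.37
n/ν for O2 = 292.8/6 = 48.80
Smallest n/ν is C4H8 → limiting reagent.
theoretical n(CO2) = (4/1) × 39.37 = 157.5 mol → 6932 g
% yield = 2800 / 6932 × 100 = 40.39 %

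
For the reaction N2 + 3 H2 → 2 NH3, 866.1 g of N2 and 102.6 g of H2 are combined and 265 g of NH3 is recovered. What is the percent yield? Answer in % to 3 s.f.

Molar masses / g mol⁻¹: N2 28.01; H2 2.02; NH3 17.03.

46.0 %

n(N2) = 866.1 / 28.01 = 30.92 mol
n(H2) = 102.6 / 2.02 = 50.79 mol
n/ν for N2 = 30.92/1 = 30.92
n/ν for H2 = 50.79/3 = 16.93
Smallest n/ν is H2 → limiting reagent.
theoretical n(NH3) = (2/3) × 50.79 = 33.86 mol → 576.6 g
% yield = 265 / 576.6 × 100 = 45.96 %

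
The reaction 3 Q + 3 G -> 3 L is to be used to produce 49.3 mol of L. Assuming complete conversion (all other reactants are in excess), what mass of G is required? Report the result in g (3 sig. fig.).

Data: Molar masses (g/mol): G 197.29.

9730 g

n(L) = 49.30 mol
n(G) = (3/3) × 49.30 = 49.30 mol
mass = 49.30 × 197.29 = 9726 g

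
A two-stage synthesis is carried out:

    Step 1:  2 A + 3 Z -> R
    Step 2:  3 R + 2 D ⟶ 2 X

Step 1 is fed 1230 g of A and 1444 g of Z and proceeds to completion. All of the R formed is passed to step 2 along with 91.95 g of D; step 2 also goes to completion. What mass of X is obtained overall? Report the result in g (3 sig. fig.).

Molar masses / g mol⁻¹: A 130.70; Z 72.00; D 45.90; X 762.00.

Step 1:
n(A) = 1230 / 130.70 = 9.411 mol
n(Z) = 1444 / 72.00 = 20.06 mol
n/ν for A = 9.411/2 = 4.706
n/ν for Z = 20.06/3 = 6.687
Smallest n/ν is A → limiting reagent.
n(R) produced = (1/2) × 9.411 = 4.706 mol
Step 2:
n(R) available = 4.706 mol
n(D) = 91.95 / 45.90 = 2.003 mol
n/ν for R = 4.706/3 = 1.569
n/ν for D = 2.003/2 = 1.002
Smallest n/ν is D → limiting reagent.
n(X) = (2/2) × 2.003 = 2.003 mol
mass = 2.003 × 762.00 = 1526 g

1530 g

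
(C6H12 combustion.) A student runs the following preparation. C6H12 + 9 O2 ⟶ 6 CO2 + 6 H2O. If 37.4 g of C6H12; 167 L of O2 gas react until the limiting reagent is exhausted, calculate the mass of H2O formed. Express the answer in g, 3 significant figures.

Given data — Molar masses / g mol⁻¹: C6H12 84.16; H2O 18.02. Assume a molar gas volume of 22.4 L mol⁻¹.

48.0 g

n(C6H12) = 37.40 / 84.16 = 0.4444 mol
n(O2) = 167.0 / 22.4 = 7.455 mol
n/ν for C6H12 = 0.4444/1 = 0.4444
n/ν for O2 = 7.455/9 = 0.8283
Smallest n/ν is C6H12 → limiting reagent.
n(H2O) = (6/1) × 0.4444 = 2.666 mol
mass = 2.666 × 18.02 = 48.04 g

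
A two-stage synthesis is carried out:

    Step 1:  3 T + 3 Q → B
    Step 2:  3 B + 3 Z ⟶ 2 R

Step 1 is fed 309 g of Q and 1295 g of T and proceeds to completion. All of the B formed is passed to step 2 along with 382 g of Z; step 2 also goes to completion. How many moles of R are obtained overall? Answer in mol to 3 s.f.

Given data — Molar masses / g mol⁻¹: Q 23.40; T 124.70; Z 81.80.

2.31 mol

Step 1:
n(Q) = 309.0 / 23.40 = 13.21 mol
n(T) = 1295 / 124.70 = 10.38 mol
n/ν for Q = 13.21/3 = 4.403
n/ν for T = 10.38/3 = 3.460
Smallest n/ν is T → limiting reagent.
n(B) produced = (1/3) × 10.38 = 3.460 mol
Step 2:
n(B) available = 3.460 mol
n(Z) = 382.0 / 81.80 = 4.670 mol
n/ν for B = 3.460/3 = 1.153
n/ν for Z = 4.670/3 = 1.557
Smallest n/ν is B → limiting reagent.
n(R) = (2/3) × 3.460 = 2.307 mol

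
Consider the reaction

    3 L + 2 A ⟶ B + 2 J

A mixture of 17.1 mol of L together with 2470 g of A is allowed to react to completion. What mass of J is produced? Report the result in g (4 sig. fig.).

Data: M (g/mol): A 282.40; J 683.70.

5980 g

n(L) = 17.10 mol
n(A) = 2470 / 282.40 = 8.746 mol
n/ν for L = 17.10/3 = 5.700
n/ν for A = 8.746/2 = 4.373
Smallest n/ν is A → limiting reagent.
n(J) = (2/2) × 8.746 = 8.746 mol
mass = 8.746 × 683.70 = 5980 g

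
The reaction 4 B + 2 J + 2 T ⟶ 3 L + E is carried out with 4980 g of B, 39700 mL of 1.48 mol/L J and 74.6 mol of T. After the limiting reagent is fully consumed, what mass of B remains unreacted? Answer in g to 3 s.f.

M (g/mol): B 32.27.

1190 g

n(B) = 4980 / 32.27 = 154.3 mol
n(J) = 1.48 × 39700/1000 = 58.76 mol
n(T) = 74.60 mol
n/ν → B: 38.58, J: 29.38, T: 37.30; J is limiting.
B consumed = (4/2) × 58.76 = 117.5 mol
B remaining = 154.3 − 117.5 = 36.80 mol
mass = 36.80 × 32.27 = 1188 g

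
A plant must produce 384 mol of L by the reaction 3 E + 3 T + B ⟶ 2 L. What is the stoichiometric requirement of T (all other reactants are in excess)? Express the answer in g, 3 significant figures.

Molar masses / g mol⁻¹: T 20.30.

11700 g

n(L) = 384.0 mol
n(T) = (3/2) × 384.0 = 576.0 mol
mass = 576.0 × 20.30 = 11690 g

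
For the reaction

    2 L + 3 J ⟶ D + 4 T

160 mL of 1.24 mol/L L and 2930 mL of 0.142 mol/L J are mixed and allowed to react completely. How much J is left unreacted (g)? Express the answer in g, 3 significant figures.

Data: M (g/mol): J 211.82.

25.1 g

n(L) = 1.24 × 160.0/1000 = 0.1984 mol
n(J) = 0.142 × 2930/1000 = 0.4161 mol
n/ν for L = 0.1984/2 = 0.09920
n/ν for J = 0.4161/3 = 0.1387
Smallest n/ν is L → limiting reagent.
J consumed = (3/2) × 0.1984 = 0.2976 mol
J remaining = 0.4161 − 0.2976 = 0.1185 mol
mass = 0.1185 × 211.82 = 25.10 g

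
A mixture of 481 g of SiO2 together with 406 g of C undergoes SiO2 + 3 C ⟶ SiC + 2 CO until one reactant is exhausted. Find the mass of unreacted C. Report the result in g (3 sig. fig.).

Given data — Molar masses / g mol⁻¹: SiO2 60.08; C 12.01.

n(SiO2) = 481.0 / 60.08 = 8.006 mol
n(C) = 406.0 / 12.01 = 33.81 mol
n/ν for SiO2 = 8.006/1 = 8.006
n/ν for C = 33.81/3 = 11.27
Smallest n/ν is SiO2 → limiting reagent.
C consumed = (3/1) × 8.006 = 24.02 mol
C remaining = 33.81 − 24.02 = 9.790 mol
mass = 9.790 × 12.01 = 117.6 g

118 g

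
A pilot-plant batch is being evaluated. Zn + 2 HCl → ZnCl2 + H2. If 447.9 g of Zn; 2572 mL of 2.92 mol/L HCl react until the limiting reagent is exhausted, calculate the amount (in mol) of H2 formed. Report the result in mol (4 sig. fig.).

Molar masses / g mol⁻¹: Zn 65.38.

3.755 mol

n(Zn) = 447.9 / 65.38 = 6.851 mol
n(HCl) = 2.92 × 2572/1000 = 7.510 mol
n/ν for Zn = 6.851/1 = 6.851
n/ν for HCl = 7.510/2 = 3.755
Smallest n/ν is HCl → limiting reagent.
n(H2) = (1/2) × 7.510 = 3.755 mol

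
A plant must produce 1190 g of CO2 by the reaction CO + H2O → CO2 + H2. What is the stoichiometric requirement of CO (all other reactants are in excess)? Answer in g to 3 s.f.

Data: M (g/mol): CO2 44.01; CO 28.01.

757 g

n(CO2) = 1190 / 44.01 = 27.04 mol
n(CO) = (1/1) × 27.04 = 27.04 mol
mass = 27.04 × 28.01 = 757.4 g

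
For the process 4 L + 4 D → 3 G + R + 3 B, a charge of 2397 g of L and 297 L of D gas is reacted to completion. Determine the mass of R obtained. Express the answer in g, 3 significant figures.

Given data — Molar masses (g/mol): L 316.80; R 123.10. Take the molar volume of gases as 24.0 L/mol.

233 g

n(L) = 2397 / 316.80 = 7.566 mol
n(D) = 297.0 / 24.0 = 12.38 mol
n/ν for L = 7.566/4 = 1.892
n/ν for D = 12.38/4 = 3.095
Smallest n/ν is L → limiting reagent.
n(R) = (1/4) × 7.566 = 1.892 mol
mass = 1.892 × 123.10 = 232.9 g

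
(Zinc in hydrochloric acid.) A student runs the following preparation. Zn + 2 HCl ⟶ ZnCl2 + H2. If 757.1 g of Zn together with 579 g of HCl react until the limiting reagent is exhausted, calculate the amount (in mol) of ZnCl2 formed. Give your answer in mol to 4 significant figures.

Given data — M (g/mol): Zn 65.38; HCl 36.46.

7.940 mol

n(Zn) = 757.1 / 65.38 = 11.58 mol
n(HCl) = 579.0 / 36.46 = 15.88 mol
n/ν → Zn: 11.58, HCl: 7.940; HCl is limiting.
n(ZnCl2) = (1/2) × 15.88 = 7.940 mol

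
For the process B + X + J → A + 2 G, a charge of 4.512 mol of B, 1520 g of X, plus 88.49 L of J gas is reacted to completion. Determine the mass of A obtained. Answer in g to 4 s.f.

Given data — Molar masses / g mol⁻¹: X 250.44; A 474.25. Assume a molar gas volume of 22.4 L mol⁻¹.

1873 g

n(B) = 4.512 mol
n(X) = 1520 / 250.44 = 6.069 mol
n(J) = 88.49 / 22.4 = 3.950 mol
n/ν → B: 4.512, X: 6.069, J: 3.950; J is limiting.
n(A) = (1/1) × 3.950 = 3.950 mol
mass = 3.950 × 474.25 = 1873 g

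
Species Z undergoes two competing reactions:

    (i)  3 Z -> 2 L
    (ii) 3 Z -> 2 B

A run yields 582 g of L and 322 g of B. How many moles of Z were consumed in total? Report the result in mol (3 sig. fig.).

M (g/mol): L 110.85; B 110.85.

12.2 mol

n(L) = 582 / 110.85 = 5.250 mol
n(B) = 322 / 110.85 = 2.905 mol
n(Z) via (i) = (3/2)×5.250 = 7.875 mol
n(Z) via (ii) = (3/2)×2.905 = 4.358 mol
total n(Z) = 7.875 + 4.358 = 12.23 mol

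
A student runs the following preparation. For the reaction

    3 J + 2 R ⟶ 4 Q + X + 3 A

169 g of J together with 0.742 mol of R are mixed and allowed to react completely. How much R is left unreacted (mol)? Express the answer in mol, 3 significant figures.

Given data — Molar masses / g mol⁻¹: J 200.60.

0.180 mol

n(J) = 169.0 / 200.60 = 0.8425 mol
n(R) = 0.7420 mol
n/ν for J = 0.8425/3 = 0.2808
n/ν for R = 0.7420/2 = 0.3710
Smallest n/ν is J → limiting reagent.
R consumed = (2/3) × 0.8425 = 0.5617 mol
R remaining = 0.7420 − 0.5617 = 0.1803 mol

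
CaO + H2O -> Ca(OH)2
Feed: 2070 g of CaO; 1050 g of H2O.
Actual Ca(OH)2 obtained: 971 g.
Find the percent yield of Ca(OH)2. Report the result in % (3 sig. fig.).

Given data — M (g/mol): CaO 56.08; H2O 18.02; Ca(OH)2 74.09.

35.5 %

n(CaO) = 2070 / 56.08 = 36.91 mol
n(H2O) = 1050 / 18.02 = 58.27 mol
n/ν → CaO: 36.91, H2O: 58.27; CaO is limiting.
theoretical n(Ca(OH)2) = (1/1) × 36.91 = 36.91 mol → 2735 g
% yield = 971 / 2735 × 100 = 35.50 %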